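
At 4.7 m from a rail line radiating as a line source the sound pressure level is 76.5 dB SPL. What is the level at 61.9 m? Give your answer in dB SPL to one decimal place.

65.3 dB SPL

Cylindrical spreading from a line source gives a 10·log₁₀(r₂/r₁) drop.
L₂ = 76.5 − 10·log₁₀(61.9/4.7) = 76.5 − 11.196 = 65.30 dB SPL.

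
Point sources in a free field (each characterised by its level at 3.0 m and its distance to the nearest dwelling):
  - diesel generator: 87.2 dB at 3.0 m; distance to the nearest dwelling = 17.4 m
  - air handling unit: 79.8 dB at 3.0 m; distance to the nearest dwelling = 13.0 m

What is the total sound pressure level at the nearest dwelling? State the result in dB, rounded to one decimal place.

73.2 dB

Propagate each source to the receiver with L = L_ref − 20·log₁₀(r/r_ref), then add intensities.
diesel generator: 87.2 − 20·log₁₀(17.4/3.0) = 87.2 − 15.27 = 71.93 dB.
air handling unit: 79.8 − 20·log₁₀(13.0/3.0) = 79.8 − 12.74 = 67.06 dB.
Σ 10^(L/10) = 2.069e+07 → L_total = 10·log₁₀(2.069e+07) = 73.16 dB.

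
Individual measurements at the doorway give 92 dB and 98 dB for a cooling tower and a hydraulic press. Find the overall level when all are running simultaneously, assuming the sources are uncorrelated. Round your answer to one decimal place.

For uncorrelated sources the intensities add, so convert each level to linear form, sum, and take 10·log₁₀ of the total.
Σ 10^(L/10) = 10^(92/10) + 10^(98/10) = 7.894e+09.
L_total = 10·log₁₀(7.894e+09) = 98.97 dB.

99.0 dB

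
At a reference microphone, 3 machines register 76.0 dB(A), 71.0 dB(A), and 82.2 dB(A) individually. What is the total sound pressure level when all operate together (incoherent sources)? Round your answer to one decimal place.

83.4 dB(A)

For uncorrelated sources the intensities add, so convert each level to linear form, sum, and take 10·log₁₀ of the total.
Σ 10^(L/10) = 10^(76.0/10) + 10^(71.0/10) + 10^(82.2/10) = 2.184e+08.
L_total = 10·log₁₀(2.184e+08) = 83.39 dB(A).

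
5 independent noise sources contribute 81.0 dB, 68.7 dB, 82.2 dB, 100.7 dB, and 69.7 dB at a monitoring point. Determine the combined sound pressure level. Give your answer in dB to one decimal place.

100.8 dB

Incoherent sources combine by intensity addition: L_total = 10·log₁₀(Σ 10^(L_i/10)).
Σ 10^(L/10) = 10^(81.0/10) + 10^(68.7/10) + 10^(82.2/10) + 10^(100.7/10) + 10^(69.7/10) = 1.206e+10.
L_total = 10·log₁₀(1.206e+10) = 100.81 dB.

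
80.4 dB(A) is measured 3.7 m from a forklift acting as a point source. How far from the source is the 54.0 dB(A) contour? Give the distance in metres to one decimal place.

77.3 m

Point-source spreading drops the level by 20·log₁₀(r₂/r₁); inverting, r₂/r₁ = 10^(ΔL/20).
r₂ = 3.7·10^((80.4−54.0)/20) = 3.7·10^(26.4/20) = 77.30 m.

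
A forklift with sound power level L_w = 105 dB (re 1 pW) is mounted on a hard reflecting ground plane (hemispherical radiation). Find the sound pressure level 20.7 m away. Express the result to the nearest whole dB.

The power spreads over a hemisphere of area 2π·r², so L_p = L_w − 10·log₁₀(2π·r²).
2π·r² = 2692 m², 10·log₁₀ of that is 34.301 dB.
L_p = 105 − 34.301 = 70.70 dB.

71 dB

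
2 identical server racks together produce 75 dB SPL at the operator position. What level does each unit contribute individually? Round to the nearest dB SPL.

72 dB SPL

2 equal contributions raise the level by 10·log₁₀ 2 = 3.010 dB, so each unit alone gives 75 − 3.010.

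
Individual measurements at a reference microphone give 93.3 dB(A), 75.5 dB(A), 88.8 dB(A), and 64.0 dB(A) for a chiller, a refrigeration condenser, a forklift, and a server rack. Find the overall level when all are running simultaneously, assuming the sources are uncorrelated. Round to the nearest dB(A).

For uncorrelated sources the intensities add, so convert each level to linear form, sum, and take 10·log₁₀ of the total.
Σ 10^(L/10) = 10^(93.3/10) + 10^(75.5/10) + 10^(88.8/10) + 10^(64.0/10) = 2.935e+09.
L_total = 10·log₁₀(2.935e+09) = 94.68 dB(A).

95 dB(A)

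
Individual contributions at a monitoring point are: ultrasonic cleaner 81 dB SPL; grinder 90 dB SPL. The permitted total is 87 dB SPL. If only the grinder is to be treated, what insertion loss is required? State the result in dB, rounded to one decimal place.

4.3 dB

Everything except the grinder sums to 10^(81/10) = 1.259e+08 in linear terms, 81.00 dB SPL.
To meet 87 dB SPL overall, the treated grinder may contribute at most 10^(87/10) − 1.259e+08 = 3.753e+08, i.e. 85.74 dB SPL.
Required insertion loss = 90 − 85.74 = 4.26 dB.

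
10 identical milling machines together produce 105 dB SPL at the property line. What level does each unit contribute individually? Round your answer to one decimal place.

95.0 dB SPL

For N identical incoherent sources L_total = L₁ + 10·log₁₀ N, so L₁ = 105 − 10·log₁₀(10) = 105 − 10.000.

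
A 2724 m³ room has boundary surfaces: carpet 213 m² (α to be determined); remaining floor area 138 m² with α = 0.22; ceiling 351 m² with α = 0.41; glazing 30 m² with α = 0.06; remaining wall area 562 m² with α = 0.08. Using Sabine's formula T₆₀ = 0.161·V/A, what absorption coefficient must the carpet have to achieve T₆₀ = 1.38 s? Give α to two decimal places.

Required total absorption A = 0.161·2724/1.38 = 317.80 m².
Absorption from the other surfaces = 138·0.22 + 351·0.41 + 30·0.06 + 562·0.08 = 221.03 m², so the carpet must supply 96.77 m² over 213 m².
α = 96.77/213 = 0.454.

0.45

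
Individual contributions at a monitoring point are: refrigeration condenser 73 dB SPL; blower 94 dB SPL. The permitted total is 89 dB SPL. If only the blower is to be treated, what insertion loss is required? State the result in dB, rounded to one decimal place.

5.1 dB

Fixed contribution from the other source: Σ 10^(L/10) = 10^(73/10) = 1.995e+07 (73.00 dB SPL).
To meet 89 dB SPL overall, the treated blower may contribute at most 10^(89/10) − 1.995e+07 = 7.744e+08, i.e. 88.89 dB SPL.
So the blower must be reduced from 94 to 88.89 dB SPL: IL = 5.11 dB.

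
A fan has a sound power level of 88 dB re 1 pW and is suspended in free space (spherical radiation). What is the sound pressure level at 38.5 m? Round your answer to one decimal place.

Free-field spherical radiation: L_p = L_w − 10·log₁₀(4π·r²), r = 38.5 m.
4π·r² = 1.863e+04 m², 10·log₁₀ of that is 42.701 dB.
L_p = 88 − 42.701 = 45.30 dB.

45.3 dB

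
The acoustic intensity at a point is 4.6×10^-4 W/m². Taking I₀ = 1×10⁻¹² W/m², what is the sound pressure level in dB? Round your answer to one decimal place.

86.6 dB

I/I₀ = 4.6×10^-4/10⁻¹² = 4.6×10^8, and L = 10·log₁₀(I/I₀).
L = 10·(0.6628 + 8) = 86.63 dB.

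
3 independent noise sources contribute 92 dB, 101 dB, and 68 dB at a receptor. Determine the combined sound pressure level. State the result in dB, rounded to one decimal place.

101.5 dB

For uncorrelated sources the intensities add, so convert each level to linear form, sum, and take 10·log₁₀ of the total.
Σ 10^(L/10) = 10^(92/10) + 10^(101/10) + 10^(68/10) = 1.418e+10.
L_total = 10·log₁₀(1.418e+10) = 101.52 dB.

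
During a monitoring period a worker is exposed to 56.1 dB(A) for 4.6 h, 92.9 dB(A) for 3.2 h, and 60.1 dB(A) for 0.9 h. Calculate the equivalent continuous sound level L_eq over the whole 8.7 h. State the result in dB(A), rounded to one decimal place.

Weight each interval's intensity by its duration and average over T = 8.7 h:
Σ tᵢ·10^(Lᵢ/10) = 4.6·10^(56.1/10) + 3.2·10^(92.9/10) + 0.9·10^(60.1/10) = 6.242e+09.
L_eq = 10·log₁₀(6.242e+09/8.7) = 88.56 dB(A).

88.6 dB(A)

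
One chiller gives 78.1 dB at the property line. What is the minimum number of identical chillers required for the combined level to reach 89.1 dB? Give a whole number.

13

N identical sources give L₁ + 10·log₁₀ N, so require 10·log₁₀ N ≥ 89.1 − 78.1 = 11.0 dB.
N ≥ 10^(11.0/10) = 12.589, so N = 13.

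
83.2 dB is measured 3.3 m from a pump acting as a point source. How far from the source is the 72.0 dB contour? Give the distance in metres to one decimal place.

12.0 m

For a point source L₁ − L₂ = 20·log₁₀(r₂/r₁), so r₂ = r₁·10^((L₁−L₂)/20).
r₂ = 3.3·10^((83.2−72.0)/20) = 3.3·10^(11.2/20) = 11.98 m.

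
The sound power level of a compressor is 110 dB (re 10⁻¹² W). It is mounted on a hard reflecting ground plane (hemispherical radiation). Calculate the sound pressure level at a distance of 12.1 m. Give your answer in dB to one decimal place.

80.4 dB

Free-field hemispherical radiation: L_p = L_w − 10·log₁₀(2π·r²), r = 12.1 m.
2π·r² = 919.9 m², 10·log₁₀ of that is 29.638 dB.
L_p = 110 − 29.638 = 80.36 dB.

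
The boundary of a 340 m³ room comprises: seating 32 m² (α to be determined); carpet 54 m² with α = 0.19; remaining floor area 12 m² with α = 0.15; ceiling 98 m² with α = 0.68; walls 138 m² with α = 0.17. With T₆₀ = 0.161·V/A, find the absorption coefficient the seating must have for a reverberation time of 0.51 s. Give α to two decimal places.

0.16

Required total absorption A = 0.161·340/0.51 = 107.33 m².
Absorption from the other surfaces = 54·0.19 + 12·0.15 + 98·0.68 + 138·0.17 = 102.16 m², so the seating must supply 5.17 m² over 32 m².
α = 5.17/32 = 0.162.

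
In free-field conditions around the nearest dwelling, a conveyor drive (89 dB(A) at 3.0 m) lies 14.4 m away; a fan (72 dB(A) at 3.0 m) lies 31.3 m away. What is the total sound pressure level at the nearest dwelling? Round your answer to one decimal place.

Apply inverse-square spreading to bring every level to the receiver, then sum 10^(L/10).
conveyor drive: 89 − 20·log₁₀(14.4/3.0) = 89 − 13.62 = 75.38 dB(A).
fan: 72 − 20·log₁₀(31.3/3.0) = 72 − 20.37 = 51.63 dB(A).
Σ 10^(L/10) = 3.462e+07 → L_total = 10·log₁₀(3.462e+07) = 75.39 dB(A).

75.4 dB(A)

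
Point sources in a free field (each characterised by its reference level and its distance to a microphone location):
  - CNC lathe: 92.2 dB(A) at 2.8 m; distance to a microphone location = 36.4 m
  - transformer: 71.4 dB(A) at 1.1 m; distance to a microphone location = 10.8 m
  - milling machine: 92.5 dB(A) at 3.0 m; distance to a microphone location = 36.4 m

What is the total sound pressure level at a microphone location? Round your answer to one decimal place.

73.4 dB(A)

Apply inverse-square spreading to bring every level to the receiver, then sum 10^(L/10).
CNC lathe: 92.2 − 20·log₁₀(36.4/2.8) = 92.2 − 22.28 = 69.92 dB(A).
transformer: 71.4 − 20·log₁₀(10.8/1.1) = 71.4 − 19.84 = 51.56 dB(A).
milling machine: 92.5 − 20·log₁₀(36.4/3.0) = 92.5 − 21.68 = 70.82 dB(A).
Σ 10^(L/10) = 2.204e+07 → L_total = 10·log₁₀(2.204e+07) = 73.43 dB(A).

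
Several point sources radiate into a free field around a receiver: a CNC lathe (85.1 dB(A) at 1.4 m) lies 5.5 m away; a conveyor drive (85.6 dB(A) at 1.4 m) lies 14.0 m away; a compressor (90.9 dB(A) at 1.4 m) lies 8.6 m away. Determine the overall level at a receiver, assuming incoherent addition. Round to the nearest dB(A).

Propagate each source to the receiver with L = L_ref − 20·log₁₀(r/r_ref), then add intensities.
CNC lathe: 85.1 − 20·log₁₀(5.5/1.4) = 85.1 − 11.88 = 73.22 dB(A).
conveyor drive: 85.6 − 20·log₁₀(14.0/1.4) = 85.6 − 20.00 = 65.60 dB(A).
compressor: 90.9 − 20·log₁₀(8.6/1.4) = 90.9 − 15.77 = 75.13 dB(A).
Σ 10^(L/10) = 5.720e+07 → L_total = 10·log₁₀(5.720e+07) = 77.57 dB(A).

78 dB(A)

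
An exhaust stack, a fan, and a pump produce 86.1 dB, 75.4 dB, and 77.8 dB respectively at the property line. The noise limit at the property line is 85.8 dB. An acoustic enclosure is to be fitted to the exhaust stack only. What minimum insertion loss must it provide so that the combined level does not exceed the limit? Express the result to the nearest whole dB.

Everything except the exhaust stack sums to 10^(75.4/10) + 10^(77.8/10) = 9.493e+07 in linear terms, 79.77 dB.
To meet 85.8 dB overall, the treated exhaust stack may contribute at most 10^(85.8/10) − 9.493e+07 = 2.853e+08, i.e. 84.55 dB.
So the exhaust stack must be reduced from 86.1 to 84.55 dB: IL = 1.55 dB.

2 dB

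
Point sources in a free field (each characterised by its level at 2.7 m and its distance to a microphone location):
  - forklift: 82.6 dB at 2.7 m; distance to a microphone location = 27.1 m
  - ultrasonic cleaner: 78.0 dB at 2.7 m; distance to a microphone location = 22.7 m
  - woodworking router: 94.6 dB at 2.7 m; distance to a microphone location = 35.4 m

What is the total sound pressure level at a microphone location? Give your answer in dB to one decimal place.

First find each source's level at the receiver (point-source: −20·log₁₀(r/r_ref)), then combine on an intensity basis.
forklift: 82.6 − 20·log₁₀(27.1/2.7) = 82.6 − 20.03 = 62.57 dB.
ultrasonic cleaner: 78.0 − 20·log₁₀(22.7/2.7) = 78.0 − 18.49 = 59.51 dB.
woodworking router: 94.6 − 20·log₁₀(35.4/2.7) = 94.6 − 22.35 = 72.25 dB.
Σ 10^(L/10) = 1.948e+07 → L_total = 10·log₁₀(1.948e+07) = 72.90 dB.

72.9 dB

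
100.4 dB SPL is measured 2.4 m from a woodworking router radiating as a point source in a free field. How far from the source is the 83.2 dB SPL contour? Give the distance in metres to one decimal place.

17.4 m

Point-source spreading drops the level by 20·log₁₀(r₂/r₁); inverting, r₂/r₁ = 10^(ΔL/20).
r₂ = 2.4·10^((100.4−83.2)/20) = 2.4·10^(17.2/20) = 17.39 m.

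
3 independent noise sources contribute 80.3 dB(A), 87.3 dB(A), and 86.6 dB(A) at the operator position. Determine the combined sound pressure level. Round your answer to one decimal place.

For uncorrelated sources the intensities add, so convert each level to linear form, sum, and take 10·log₁₀ of the total.
Σ 10^(L/10) = 10^(80.3/10) + 10^(87.3/10) + 10^(86.6/10) = 1.101e+09.
L_total = 10·log₁₀(1.101e+09) = 90.42 dB(A).

90.4 dB(A)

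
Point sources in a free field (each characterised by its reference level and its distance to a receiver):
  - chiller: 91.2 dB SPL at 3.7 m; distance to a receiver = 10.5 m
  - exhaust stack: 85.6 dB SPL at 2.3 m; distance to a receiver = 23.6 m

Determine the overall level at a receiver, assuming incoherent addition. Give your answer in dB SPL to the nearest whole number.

First find each source's level at the receiver (point-source: −20·log₁₀(r/r_ref)), then combine on an intensity basis.
chiller: 91.2 − 20·log₁₀(10.5/3.7) = 91.2 − 9.06 = 82.14 dB SPL.
exhaust stack: 85.6 − 20·log₁₀(23.6/2.3) = 85.6 − 20.22 = 65.38 dB SPL.
Σ 10^(L/10) = 1.671e+08 → L_total = 10·log₁₀(1.671e+08) = 82.23 dB SPL.

82 dB SPL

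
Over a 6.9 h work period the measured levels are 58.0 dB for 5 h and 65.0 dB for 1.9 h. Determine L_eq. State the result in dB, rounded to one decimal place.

L_eq = 10·log₁₀[(1/T)·Σ tᵢ·10^(Lᵢ/10)] with T = 6.9 h.
Σ tᵢ·10^(Lᵢ/10) = 5·10^(58.0/10) + 1.9·10^(65.0/10) = 9.163e+06.
L_eq = 10·log₁₀(9.163e+06/6.9) = 61.23 dB.

61.2 dB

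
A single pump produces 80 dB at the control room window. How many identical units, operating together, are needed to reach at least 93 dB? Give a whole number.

The shortfall is 93 − 80 = 13.0 dB, and N units add 10·log₁₀ N, so need 10·log₁₀ N ≥ 13.0.
N ≥ 10^(13.0/10) = 19.953, so N = 20.

20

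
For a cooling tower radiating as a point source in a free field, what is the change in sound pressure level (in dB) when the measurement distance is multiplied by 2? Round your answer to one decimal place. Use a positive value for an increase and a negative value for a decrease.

-6.0 dB

Point-source spreading: ΔL = −20·log₁₀(r₂/r₁).
ΔL = −20·log₁₀(2) = -6.02 dB.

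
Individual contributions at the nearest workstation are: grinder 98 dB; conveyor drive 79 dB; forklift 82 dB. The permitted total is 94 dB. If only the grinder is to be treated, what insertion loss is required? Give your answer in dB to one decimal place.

Everything except the grinder sums to 10^(79/10) + 10^(82/10) = 2.379e+08 in linear terms, 83.76 dB.
The limit corresponds to 10^(94/10) = 2.512e+09; subtracting the fixed part leaves 2.274e+09 for the grinder, i.e. 93.57 dB.
Required insertion loss = 98 − 93.57 = 4.43 dB.

4.4 dB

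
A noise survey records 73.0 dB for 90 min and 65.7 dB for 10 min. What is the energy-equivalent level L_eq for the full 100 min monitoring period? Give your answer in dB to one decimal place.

72.6 dB

Weight each interval's intensity by its duration and average over T = 100 min:
Σ tᵢ·10^(Lᵢ/10) = 90·10^(73.0/10) + 10·10^(65.7/10) = 1.833e+09.
L_eq = 10·log₁₀(1.833e+09/100) = 72.63 dB.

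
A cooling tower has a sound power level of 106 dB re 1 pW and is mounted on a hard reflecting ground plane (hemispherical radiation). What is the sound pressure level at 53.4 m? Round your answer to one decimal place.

63.5 dB

Free-field hemispherical radiation: L_p = L_w − 10·log₁₀(2π·r²), r = 53.4 m.
2π·r² = 1.792e+04 m², 10·log₁₀ of that is 42.533 dB.
L_p = 106 − 42.533 = 63.47 dB.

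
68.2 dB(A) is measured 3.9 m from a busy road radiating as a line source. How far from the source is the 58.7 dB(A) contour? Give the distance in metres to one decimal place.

For a line source L₁ − L₂ = 10·log₁₀(r₂/r₁), so r₂ = r₁·10^((L₁−L₂)/10).
r₂ = 3.9·10^((68.2−58.7)/10) = 3.9·10^(9.5/10) = 34.76 m.

34.8 m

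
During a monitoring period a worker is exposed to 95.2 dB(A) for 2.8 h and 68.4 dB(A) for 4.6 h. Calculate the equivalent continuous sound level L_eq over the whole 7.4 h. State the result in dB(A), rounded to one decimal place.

Weight each interval's intensity by its duration and average over T = 7.4 h:
Σ tᵢ·10^(Lᵢ/10) = 2.8·10^(95.2/10) + 4.6·10^(68.4/10) = 9.303e+09.
L_eq = 10·log₁₀(9.303e+09/7.4) = 90.99 dB(A).

91.0 dB(A)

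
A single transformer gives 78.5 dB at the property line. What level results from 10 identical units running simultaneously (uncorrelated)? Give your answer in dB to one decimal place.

88.5 dB

N identical incoherent sources raise the level by 10·log₁₀ N.
L_total = 78.5 + 10·log₁₀(10) = 78.5 + 10.000 = 88.50 dB.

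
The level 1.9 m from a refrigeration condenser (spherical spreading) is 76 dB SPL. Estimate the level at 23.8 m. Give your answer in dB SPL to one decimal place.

Spherical spreading from a point source gives a 20·log₁₀(r₂/r₁) drop.
L₂ = 76 − 20·log₁₀(23.8/1.9) = 76 − 21.956 = 54.04 dB SPL.

54.0 dB SPL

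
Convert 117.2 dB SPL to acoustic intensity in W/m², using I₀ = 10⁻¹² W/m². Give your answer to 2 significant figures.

0.52 W/m²

L = 10·log₁₀(I/I₀) ⇒ I = I₀·10^(L/10) = 10⁻¹² × 10^11.72.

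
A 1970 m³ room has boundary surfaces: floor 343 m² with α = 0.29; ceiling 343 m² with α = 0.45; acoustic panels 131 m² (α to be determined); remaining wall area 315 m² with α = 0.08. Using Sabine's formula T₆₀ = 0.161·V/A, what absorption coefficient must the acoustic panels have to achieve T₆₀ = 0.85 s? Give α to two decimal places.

A = 0.161·V/T₆₀ = 0.161·1970/0.85 = 373.14 m² sabins.
Absorption from the other surfaces = 343·0.29 + 343·0.45 + 315·0.08 = 279.02 m², so the acoustic panels must supply 94.12 m² over 131 m².
α = 94.12/131 = 0.718.

0.72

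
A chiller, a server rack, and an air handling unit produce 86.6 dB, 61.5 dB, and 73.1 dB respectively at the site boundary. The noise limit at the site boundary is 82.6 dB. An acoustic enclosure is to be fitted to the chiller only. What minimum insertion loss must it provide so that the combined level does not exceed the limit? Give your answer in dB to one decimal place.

4.6 dB

Fixed contribution from the other sources: Σ 10^(L/10) = 10^(61.5/10) + 10^(73.1/10) = 2.183e+07 (73.39 dB).
To meet 82.6 dB overall, the treated chiller may contribute at most 10^(82.6/10) − 2.183e+07 = 1.601e+08, i.e. 82.05 dB.
So the chiller must be reduced from 86.6 to 82.05 dB: IL = 4.55 dB.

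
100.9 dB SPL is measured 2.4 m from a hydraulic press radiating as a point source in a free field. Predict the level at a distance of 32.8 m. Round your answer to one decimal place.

Point-source attenuation: ΔL = 20·log₁₀(r₂/r₁) = 20·log₁₀(32.8/2.4) = 22.713 dB.
L₂ = 100.9 − 20·log₁₀(32.8/2.4) = 100.9 − 22.713 = 78.19 dB SPL.

78.2 dB SPL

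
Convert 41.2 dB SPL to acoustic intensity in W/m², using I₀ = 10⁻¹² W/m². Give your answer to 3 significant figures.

1.32e-08 W/m²

I = I₀·10^(L/10) = 10⁻¹² × 10^(41.2/10) = 10^(-7.880).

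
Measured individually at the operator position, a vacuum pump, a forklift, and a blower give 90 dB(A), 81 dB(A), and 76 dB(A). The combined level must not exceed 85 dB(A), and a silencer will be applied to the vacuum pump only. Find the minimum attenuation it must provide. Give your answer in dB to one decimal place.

Fixed contribution from the other sources: Σ 10^(L/10) = 10^(81/10) + 10^(76/10) = 1.657e+08 (82.19 dB(A)).
The limit corresponds to 10^(85/10) = 3.162e+08; subtracting the fixed part leaves 1.505e+08 for the vacuum pump, i.e. 81.78 dB(A).
Required insertion loss = 90 − 81.78 = 8.22 dB.

8.2 dB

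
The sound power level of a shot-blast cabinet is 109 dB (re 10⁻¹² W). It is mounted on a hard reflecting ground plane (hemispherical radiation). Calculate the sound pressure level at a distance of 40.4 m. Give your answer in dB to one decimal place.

68.9 dB

The power spreads over a hemisphere of area 2π·r², so L_p = L_w − 10·log₁₀(2π·r²).
2π·r² = 1.026e+04 m², 10·log₁₀ of that is 40.109 dB.
L_p = 109 − 40.109 = 68.89 dB.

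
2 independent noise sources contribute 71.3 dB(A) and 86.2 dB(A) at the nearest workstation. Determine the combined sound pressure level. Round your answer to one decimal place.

Incoherent sources combine by intensity addition: L_total = 10·log₁₀(Σ 10^(L_i/10)).
Σ 10^(L/10) = 10^(71.3/10) + 10^(86.2/10) = 4.304e+08.
L_total = 10·log₁₀(4.304e+08) = 86.34 dB(A).

86.3 dB(A)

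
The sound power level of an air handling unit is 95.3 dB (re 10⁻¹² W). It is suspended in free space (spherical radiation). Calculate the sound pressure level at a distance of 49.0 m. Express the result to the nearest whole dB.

51 dB

The power spreads over a sphere of area 4π·r², so L_p = L_w − 10·log₁₀(4π·r²).
4π·r² = 3.017e+04 m², 10·log₁₀ of that is 44.796 dB.
L_p = 95.3 − 44.796 = 50.50 dB.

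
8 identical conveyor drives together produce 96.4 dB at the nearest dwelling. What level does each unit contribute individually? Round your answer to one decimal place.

87.4 dB

8 equal contributions raise the level by 10·log₁₀ 8 = 9.031 dB, so each unit alone gives 96.4 − 9.031.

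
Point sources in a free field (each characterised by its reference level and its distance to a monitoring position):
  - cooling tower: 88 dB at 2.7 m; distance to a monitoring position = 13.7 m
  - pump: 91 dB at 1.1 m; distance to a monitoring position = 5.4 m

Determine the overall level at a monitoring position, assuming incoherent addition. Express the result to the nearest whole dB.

79 dB

Apply inverse-square spreading to bring every level to the receiver, then sum 10^(L/10).
cooling tower: 88 − 20·log₁₀(13.7/2.7) = 88 − 14.11 = 73.89 dB.
pump: 91 − 20·log₁₀(5.4/1.1) = 91 − 13.82 = 77.18 dB.
Σ 10^(L/10) = 7.675e+07 → L_total = 10·log₁₀(7.675e+07) = 78.85 dB.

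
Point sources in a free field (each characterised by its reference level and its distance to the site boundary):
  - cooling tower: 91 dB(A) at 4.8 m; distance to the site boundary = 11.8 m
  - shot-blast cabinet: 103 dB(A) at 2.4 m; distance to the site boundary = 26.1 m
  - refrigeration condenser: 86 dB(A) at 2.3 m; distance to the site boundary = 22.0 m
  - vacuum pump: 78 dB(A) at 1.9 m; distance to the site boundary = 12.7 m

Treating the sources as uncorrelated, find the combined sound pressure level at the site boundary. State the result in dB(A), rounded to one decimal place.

85.8 dB(A)

First find each source's level at the receiver (point-source: −20·log₁₀(r/r_ref)), then combine on an intensity basis.
cooling tower: 91 − 20·log₁₀(11.8/4.8) = 91 − 7.81 = 83.19 dB(A).
shot-blast cabinet: 103 − 20·log₁₀(26.1/2.4) = 103 − 20.73 = 82.27 dB(A).
refrigeration condenser: 86 − 20·log₁₀(22.0/2.3) = 86 − 19.61 = 66.39 dB(A).
vacuum pump: 78 − 20·log₁₀(12.7/1.9) = 78 − 16.50 = 61.50 dB(A).
Σ 10^(L/10) = 3.828e+08 → L_total = 10·log₁₀(3.828e+08) = 85.83 dB(A).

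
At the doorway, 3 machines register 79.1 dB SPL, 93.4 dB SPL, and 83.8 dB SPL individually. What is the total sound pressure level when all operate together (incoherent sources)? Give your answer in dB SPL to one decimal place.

94.0 dB SPL

For uncorrelated sources the intensities add, so convert each level to linear form, sum, and take 10·log₁₀ of the total.
Σ 10^(L/10) = 10^(79.1/10) + 10^(93.4/10) + 10^(83.8/10) = 2.509e+09.
L_total = 10·log₁₀(2.509e+09) = 93.99 dB SPL.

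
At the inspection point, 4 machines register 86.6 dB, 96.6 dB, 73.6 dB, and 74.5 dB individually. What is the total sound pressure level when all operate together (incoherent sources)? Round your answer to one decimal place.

Incoherent sources combine by intensity addition: L_total = 10·log₁₀(Σ 10^(L_i/10)).
Σ 10^(L/10) = 10^(86.6/10) + 10^(96.6/10) + 10^(73.6/10) + 10^(74.5/10) = 5.079e+09.
L_total = 10·log₁₀(5.079e+09) = 97.06 dB.

97.1 dB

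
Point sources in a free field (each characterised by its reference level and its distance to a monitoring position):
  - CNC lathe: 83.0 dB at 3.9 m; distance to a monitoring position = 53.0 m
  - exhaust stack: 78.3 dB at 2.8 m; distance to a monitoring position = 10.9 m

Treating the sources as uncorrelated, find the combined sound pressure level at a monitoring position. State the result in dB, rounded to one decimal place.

67.4 dB

First find each source's level at the receiver (point-source: −20·log₁₀(r/r_ref)), then combine on an intensity basis.
CNC lathe: 83.0 − 20·log₁₀(53.0/3.9) = 83.0 − 22.66 = 60.34 dB.
exhaust stack: 78.3 − 20·log₁₀(10.9/2.8) = 78.3 − 11.81 = 66.49 dB.
Σ 10^(L/10) = 5.542e+06 → L_total = 10·log₁₀(5.542e+06) = 67.44 dB.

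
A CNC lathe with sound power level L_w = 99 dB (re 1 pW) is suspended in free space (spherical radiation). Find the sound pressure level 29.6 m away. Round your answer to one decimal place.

58.6 dB

Free-field spherical radiation: L_p = L_w − 10·log₁₀(4π·r²), r = 29.6 m.
4π·r² = 1.101e+04 m², 10·log₁₀ of that is 40.418 dB.
L_p = 99 − 40.418 = 58.58 dB.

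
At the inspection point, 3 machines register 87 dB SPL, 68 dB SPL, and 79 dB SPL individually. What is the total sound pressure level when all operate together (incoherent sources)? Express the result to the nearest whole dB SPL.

88 dB SPL

For uncorrelated sources the intensities add, so convert each level to linear form, sum, and take 10·log₁₀ of the total.
Σ 10^(L/10) = 10^(87/10) + 10^(68/10) + 10^(79/10) = 5.869e+08.
L_total = 10·log₁₀(5.869e+08) = 87.69 dB SPL.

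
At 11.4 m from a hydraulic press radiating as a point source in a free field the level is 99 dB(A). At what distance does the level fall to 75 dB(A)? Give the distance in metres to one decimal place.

For a point source L₁ − L₂ = 20·log₁₀(r₂/r₁), so r₂ = r₁·10^((L₁−L₂)/20).
r₂ = 11.4·10^((99−75)/20) = 11.4·10^(24.0/20) = 180.68 m.

180.7 m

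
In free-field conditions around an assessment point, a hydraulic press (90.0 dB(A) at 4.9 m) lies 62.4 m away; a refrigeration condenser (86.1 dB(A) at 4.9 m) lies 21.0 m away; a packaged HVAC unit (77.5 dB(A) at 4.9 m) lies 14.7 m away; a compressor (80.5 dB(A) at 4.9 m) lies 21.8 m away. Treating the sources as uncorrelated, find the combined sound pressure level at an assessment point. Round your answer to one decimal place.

76.0 dB(A)

First find each source's level at the receiver (point-source: −20·log₁₀(r/r_ref)), then combine on an intensity basis.
hydraulic press: 90.0 − 20·log₁₀(62.4/4.9) = 90.0 − 22.10 = 67.90 dB(A).
refrigeration condenser: 86.1 − 20·log₁₀(21.0/4.9) = 86.1 − 12.64 = 73.46 dB(A).
packaged HVAC unit: 77.5 − 20·log₁₀(14.7/4.9) = 77.5 − 9.54 = 67.96 dB(A).
compressor: 80.5 − 20·log₁₀(21.8/4.9) = 80.5 − 12.97 = 67.53 dB(A).
Σ 10^(L/10) = 4.026e+07 → L_total = 10·log₁₀(4.026e+07) = 76.05 dB(A).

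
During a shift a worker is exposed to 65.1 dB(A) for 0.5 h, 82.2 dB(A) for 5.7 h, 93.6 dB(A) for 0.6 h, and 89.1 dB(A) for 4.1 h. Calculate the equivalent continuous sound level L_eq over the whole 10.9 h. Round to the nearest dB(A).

87 dB(A)

L_eq = 10·log₁₀[(1/T)·Σ tᵢ·10^(Lᵢ/10)] with T = 10.9 h.
Σ tᵢ·10^(Lᵢ/10) = 0.5·10^(65.1/10) + 5.7·10^(82.2/10) + 0.6·10^(93.6/10) + 4.1·10^(89.1/10) = 5.655e+09.
L_eq = 10·log₁₀(5.655e+09/10.9) = 87.15 dB(A).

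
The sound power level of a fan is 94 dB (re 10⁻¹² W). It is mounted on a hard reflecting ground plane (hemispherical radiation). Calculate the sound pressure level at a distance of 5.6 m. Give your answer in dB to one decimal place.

Free-field hemispherical radiation: L_p = L_w − 10·log₁₀(2π·r²), r = 5.6 m.
2π·r² = 197 m², 10·log₁₀ of that is 22.946 dB.
L_p = 94 − 22.946 = 71.05 dB.

71.1 dB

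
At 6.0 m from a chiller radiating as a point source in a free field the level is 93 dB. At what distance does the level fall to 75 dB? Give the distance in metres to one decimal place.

Point-source spreading drops the level by 20·log₁₀(r₂/r₁); inverting, r₂/r₁ = 10^(ΔL/20).
r₂ = 6.0·10^((93−75)/20) = 6.0·10^(18.0/20) = 47.66 m.

47.7 m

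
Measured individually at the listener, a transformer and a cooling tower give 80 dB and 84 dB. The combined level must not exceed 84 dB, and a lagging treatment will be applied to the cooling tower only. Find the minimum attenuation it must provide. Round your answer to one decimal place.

Fixed contribution from the other source: Σ 10^(L/10) = 10^(80/10) = 1.000e+08 (80.00 dB).
To meet 84 dB overall, the treated cooling tower may contribute at most 10^(84/10) − 1.000e+08 = 1.512e+08, i.e. 81.80 dB.
Required insertion loss = 84 − 81.80 = 2.20 dB.

2.2 dB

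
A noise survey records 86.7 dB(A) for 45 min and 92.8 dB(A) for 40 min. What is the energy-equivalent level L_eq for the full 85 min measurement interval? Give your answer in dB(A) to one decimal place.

Weight each interval's intensity by its duration and average over T = 85 min:
Σ tᵢ·10^(Lᵢ/10) = 45·10^(86.7/10) + 40·10^(92.8/10) = 9.727e+10.
L_eq = 10·log₁₀(9.727e+10/85) = 90.59 dB(A).

90.6 dB(A)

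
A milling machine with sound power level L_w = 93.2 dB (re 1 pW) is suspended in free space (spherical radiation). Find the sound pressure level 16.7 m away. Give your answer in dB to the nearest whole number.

L_p = L_w − 10·log₁₀(4π·r²) with r = 16.7 m.
4π·r² = 3505 m², 10·log₁₀ of that is 35.446 dB.
L_p = 93.2 − 35.446 = 57.75 dB.

58 dB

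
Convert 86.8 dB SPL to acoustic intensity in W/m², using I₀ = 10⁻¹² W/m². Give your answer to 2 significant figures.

I = I₀·10^(L/10) = 10⁻¹² × 10^(86.8/10) = 10^(-3.320).

0.00048 W/m²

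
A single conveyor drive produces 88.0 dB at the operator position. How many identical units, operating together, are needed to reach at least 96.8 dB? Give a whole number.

Need L₁ + 10·log₁₀ N ≥ 96.8, i.e. log₁₀ N ≥ 0.88.
N ≥ 10^(8.8/10) = 7.586, so N = 8.

8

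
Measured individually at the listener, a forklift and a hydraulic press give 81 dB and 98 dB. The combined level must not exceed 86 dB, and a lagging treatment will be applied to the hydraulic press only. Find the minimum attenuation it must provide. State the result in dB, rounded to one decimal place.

13.7 dB

Fixed contribution from the other source: Σ 10^(L/10) = 10^(81/10) = 1.259e+08 (81.00 dB).
To meet 86 dB overall, the treated hydraulic press may contribute at most 10^(86/10) − 1.259e+08 = 2.722e+08, i.e. 84.35 dB.
So the hydraulic press must be reduced from 98 to 84.35 dB: IL = 13.65 dB.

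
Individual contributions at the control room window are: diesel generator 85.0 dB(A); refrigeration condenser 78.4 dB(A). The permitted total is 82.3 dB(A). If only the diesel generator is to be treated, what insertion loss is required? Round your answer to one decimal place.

5.0 dB

The untreated sources together contribute 10^(78.4/10) = 6.918e+07, i.e. 78.40 dB(A).
To meet 82.3 dB(A) overall, the treated diesel generator may contribute at most 10^(82.3/10) − 6.918e+07 = 1.006e+08, i.e. 80.03 dB(A).
So the diesel generator must be reduced from 85.0 to 80.03 dB(A): IL = 4.97 dB.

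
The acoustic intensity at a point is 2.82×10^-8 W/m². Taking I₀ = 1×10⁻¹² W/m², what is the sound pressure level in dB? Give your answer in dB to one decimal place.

Dividing by I₀ shifts the exponent by 12: I/I₀ = 2.82×10^4.
L = 10·(0.4502 + 4) = 44.50 dB.

44.5 dB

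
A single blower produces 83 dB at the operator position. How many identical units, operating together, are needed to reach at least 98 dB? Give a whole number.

32

N identical sources give L₁ + 10·log₁₀ N, so require 10·log₁₀ N ≥ 98 − 83 = 15.0 dB.
N ≥ 10^(15.0/10) = 31.623, so N = 32.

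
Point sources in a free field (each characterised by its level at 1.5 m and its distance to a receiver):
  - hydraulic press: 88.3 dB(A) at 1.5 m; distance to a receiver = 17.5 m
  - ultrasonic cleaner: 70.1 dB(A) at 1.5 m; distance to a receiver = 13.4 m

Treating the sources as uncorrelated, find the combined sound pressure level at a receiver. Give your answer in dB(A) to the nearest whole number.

67 dB(A)

Propagate each source to the receiver with L = L_ref − 20·log₁₀(r/r_ref), then add intensities.
hydraulic press: 88.3 − 20·log₁₀(17.5/1.5) = 88.3 − 21.34 = 66.96 dB(A).
ultrasonic cleaner: 70.1 − 20·log₁₀(13.4/1.5) = 70.1 − 19.02 = 51.08 dB(A).
Σ 10^(L/10) = 5.095e+06 → L_total = 10·log₁₀(5.095e+06) = 67.07 dB(A).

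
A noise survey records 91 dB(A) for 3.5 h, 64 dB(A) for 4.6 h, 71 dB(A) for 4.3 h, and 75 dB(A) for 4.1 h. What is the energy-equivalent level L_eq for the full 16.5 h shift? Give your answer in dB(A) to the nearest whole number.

84 dB(A)

L_eq = 10·log₁₀[(1/T)·Σ tᵢ·10^(Lᵢ/10)] with T = 16.5 h.
Σ tᵢ·10^(Lᵢ/10) = 3.5·10^(91/10) + 4.6·10^(64/10) + 4.3·10^(71/10) + 4.1·10^(75/10) = 4.602e+09.
L_eq = 10·log₁₀(4.602e+09/16.5) = 84.45 dB(A).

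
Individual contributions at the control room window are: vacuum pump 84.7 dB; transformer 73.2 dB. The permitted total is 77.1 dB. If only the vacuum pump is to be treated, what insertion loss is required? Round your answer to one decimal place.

9.9 dB

Everything except the vacuum pump sums to 10^(73.2/10) = 2.089e+07 in linear terms, 73.20 dB.
The limit corresponds to 10^(77.1/10) = 5.129e+07; subtracting the fixed part leaves 3.039e+07 for the vacuum pump, i.e. 74.83 dB.
So the vacuum pump must be reduced from 84.7 to 74.83 dB: IL = 9.87 dB.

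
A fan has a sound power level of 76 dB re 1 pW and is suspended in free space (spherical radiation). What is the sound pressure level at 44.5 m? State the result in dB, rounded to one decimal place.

Free-field spherical radiation: L_p = L_w − 10·log₁₀(4π·r²), r = 44.5 m.
4π·r² = 2.488e+04 m², 10·log₁₀ of that is 43.959 dB.
L_p = 76 − 43.959 = 32.04 dB.

32.0 dB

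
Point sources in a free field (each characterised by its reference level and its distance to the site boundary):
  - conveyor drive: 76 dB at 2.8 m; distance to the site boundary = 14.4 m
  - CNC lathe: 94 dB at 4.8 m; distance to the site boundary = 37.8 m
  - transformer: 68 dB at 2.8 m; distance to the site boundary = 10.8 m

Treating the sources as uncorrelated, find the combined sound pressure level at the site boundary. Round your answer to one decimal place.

76.3 dB

Propagate each source to the receiver with L = L_ref − 20·log₁₀(r/r_ref), then add intensities.
conveyor drive: 76 − 20·log₁₀(14.4/2.8) = 76 − 14.22 = 61.78 dB.
CNC lathe: 94 − 20·log₁₀(37.8/4.8) = 94 − 17.93 = 76.07 dB.
transformer: 68 − 20·log₁₀(10.8/2.8) = 68 − 11.73 = 56.27 dB.
Σ 10^(L/10) = 4.243e+07 → L_total = 10·log₁₀(4.243e+07) = 76.28 dB.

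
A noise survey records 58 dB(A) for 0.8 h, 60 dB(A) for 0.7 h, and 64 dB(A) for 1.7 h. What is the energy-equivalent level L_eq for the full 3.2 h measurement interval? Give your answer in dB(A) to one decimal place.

L_eq = 10·log₁₀[(1/T)·Σ tᵢ·10^(Lᵢ/10)] with T = 3.2 h.
Σ tᵢ·10^(Lᵢ/10) = 0.8·10^(58/10) + 0.7·10^(60/10) + 1.7·10^(64/10) = 5.475e+06.
L_eq = 10·log₁₀(5.475e+06/3.2) = 62.33 dB(A).

62.3 dB(A)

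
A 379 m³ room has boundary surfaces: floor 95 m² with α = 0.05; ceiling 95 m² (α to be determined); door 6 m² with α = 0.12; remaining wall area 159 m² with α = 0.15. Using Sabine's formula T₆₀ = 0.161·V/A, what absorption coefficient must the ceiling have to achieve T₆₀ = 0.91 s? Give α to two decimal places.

0.40

From T₆₀ = 0.161·V/A, the target T₆₀ = 0.91 s needs A = 0.161·379/0.91 = 67.05 m².
Absorption from the other surfaces = 95·0.05 + 6·0.12 + 159·0.15 = 29.32 m², so the ceiling must supply 37.73 m² over 95 m².
α = 37.73/95 = 0.397.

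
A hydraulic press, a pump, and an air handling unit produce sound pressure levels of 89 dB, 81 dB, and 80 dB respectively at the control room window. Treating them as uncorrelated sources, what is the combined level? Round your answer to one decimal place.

90.1 dB

For uncorrelated sources the intensities add, so convert each level to linear form, sum, and take 10·log₁₀ of the total.
Σ 10^(L/10) = 10^(89/10) + 10^(81/10) + 10^(80/10) = 1.020e+09.
L_total = 10·log₁₀(1.020e+09) = 90.09 dB.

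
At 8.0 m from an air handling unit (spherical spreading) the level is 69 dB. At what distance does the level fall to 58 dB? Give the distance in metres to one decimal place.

For a point source L₁ − L₂ = 20·log₁₀(r₂/r₁), so r₂ = r₁·10^((L₁−L₂)/20).
r₂ = 8.0·10^((69−58)/20) = 8.0·10^(11.0/20) = 28.39 m.

28.4 m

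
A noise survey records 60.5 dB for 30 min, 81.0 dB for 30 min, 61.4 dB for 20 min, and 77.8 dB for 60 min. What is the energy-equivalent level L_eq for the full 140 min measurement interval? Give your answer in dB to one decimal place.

77.3 dB

L_eq = 10·log₁₀[(1/T)·Σ tᵢ·10^(Lᵢ/10)] with T = 140 min.
Σ tᵢ·10^(Lᵢ/10) = 30·10^(60.5/10) + 30·10^(81.0/10) + 20·10^(61.4/10) + 60·10^(77.8/10) = 7.453e+09.
L_eq = 10·log₁₀(7.453e+09/140) = 77.26 dB.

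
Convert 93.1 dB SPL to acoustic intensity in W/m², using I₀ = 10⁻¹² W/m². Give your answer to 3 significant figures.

0.00204 W/m²

I/I₀ = 10^(93.1/10) = 2.042e+09, so I = 2.042e+09 × 10⁻¹² W/m².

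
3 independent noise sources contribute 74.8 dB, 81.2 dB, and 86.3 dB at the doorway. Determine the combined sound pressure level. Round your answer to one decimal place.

87.7 dB

Incoherent sources combine by intensity addition: L_total = 10·log₁₀(Σ 10^(L_i/10)).
Σ 10^(L/10) = 10^(74.8/10) + 10^(81.2/10) + 10^(86.3/10) = 5.886e+08.
L_total = 10·log₁₀(5.886e+08) = 87.70 dB.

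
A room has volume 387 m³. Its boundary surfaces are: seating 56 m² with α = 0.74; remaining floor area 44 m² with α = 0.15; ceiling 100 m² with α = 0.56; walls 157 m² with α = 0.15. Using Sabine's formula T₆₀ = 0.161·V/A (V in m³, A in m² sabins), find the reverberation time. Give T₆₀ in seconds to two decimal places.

Summing Sᵢαᵢ: 56·0.74 + 44·0.15 + 100·0.56 + 157·0.15 = 127.59 m².
T₆₀ = 0.161·V/A = 0.161·387/127.59 = 0.488 s.

0.49 s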